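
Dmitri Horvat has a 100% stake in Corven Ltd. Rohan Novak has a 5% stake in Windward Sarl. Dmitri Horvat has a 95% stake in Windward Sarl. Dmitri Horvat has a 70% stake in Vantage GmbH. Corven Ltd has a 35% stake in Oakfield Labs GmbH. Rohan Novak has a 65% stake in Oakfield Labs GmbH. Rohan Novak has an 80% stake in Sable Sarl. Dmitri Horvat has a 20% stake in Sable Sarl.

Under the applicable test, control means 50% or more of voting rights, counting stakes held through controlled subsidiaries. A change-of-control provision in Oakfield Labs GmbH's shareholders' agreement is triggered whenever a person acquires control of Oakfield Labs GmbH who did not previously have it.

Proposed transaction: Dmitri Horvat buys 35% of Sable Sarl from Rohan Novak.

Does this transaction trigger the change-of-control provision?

No

The purchase adds only to Dmitri's holdings (Rohan's stake shrinks), so Dmitri is the only person who could newly come to control Oakfield.
Dmitri holds 100% of Corven, so Dmitri controls Corven.
Dmitri holds 95% of Windward, so Dmitri controls Windward.
Dmitri holds 70% of Vantage, so Dmitri controls Vantage.
In Oakfield, Dmitri's side holds only 35%, not ≥ 50%.
So before the transaction, Dmitri does not control Oakfield.
After the purchase, Dmitri's direct stake in Sable rises to 20% + 35% = 55%, and Rohan's stake falls to 45%.
Dmitri holds 55% of Sable, so Dmitri controls Sable.
After the transaction, Dmitri's side holds 35% of Oakfield, not ≥ 50%, so Dmitri still does not control Oakfield.
No new person acquires control, so the clause is not triggered.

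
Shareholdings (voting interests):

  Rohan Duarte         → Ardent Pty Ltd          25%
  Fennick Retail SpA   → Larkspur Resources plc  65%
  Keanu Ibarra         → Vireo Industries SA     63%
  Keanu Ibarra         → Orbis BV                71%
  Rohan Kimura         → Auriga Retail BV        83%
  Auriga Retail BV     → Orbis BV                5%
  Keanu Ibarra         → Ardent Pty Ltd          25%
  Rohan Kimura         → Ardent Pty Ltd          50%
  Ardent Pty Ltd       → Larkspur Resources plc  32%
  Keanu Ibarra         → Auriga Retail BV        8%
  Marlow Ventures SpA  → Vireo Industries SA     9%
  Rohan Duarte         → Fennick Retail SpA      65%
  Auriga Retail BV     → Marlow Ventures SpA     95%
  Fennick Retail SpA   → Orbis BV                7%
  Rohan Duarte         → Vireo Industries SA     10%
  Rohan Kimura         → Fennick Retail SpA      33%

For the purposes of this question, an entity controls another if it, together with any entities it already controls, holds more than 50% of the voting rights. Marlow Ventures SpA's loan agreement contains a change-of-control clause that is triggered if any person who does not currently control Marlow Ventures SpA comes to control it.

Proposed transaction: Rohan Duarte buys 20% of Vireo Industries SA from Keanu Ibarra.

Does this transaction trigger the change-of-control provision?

The purchase adds only to Rohan Duarte's holdings (Keanu's stake shrinks), so Rohan Duarte is the only person who could newly come to control Marlow.
Rohan Duarte holds 65% of Fennick, so Rohan Duarte controls Fennick.
Fennick holds 65% of Larkspur, so Rohan Duarte controls Larkspur.
Neither Rohan Duarte nor any entity Rohan Duarte controls holds any voting interest in Marlow.
So before the transaction, Rohan Duarte does not control Marlow.
After the purchase, Rohan Duarte's direct stake in Vireo rises to 10% + 20% = 30%, and Keanu's stake falls to 43%.
Rohan Duarte's side now holds 30% of Vireo, not > 50%, so Rohan Duarte still does not control Vireo.
After the transaction, neither Rohan Duarte nor any entity Rohan Duarte controls holds a voting interest in Marlow, so Rohan Duarte still does not control it.
No new person acquires control, so the clause is not triggered.

No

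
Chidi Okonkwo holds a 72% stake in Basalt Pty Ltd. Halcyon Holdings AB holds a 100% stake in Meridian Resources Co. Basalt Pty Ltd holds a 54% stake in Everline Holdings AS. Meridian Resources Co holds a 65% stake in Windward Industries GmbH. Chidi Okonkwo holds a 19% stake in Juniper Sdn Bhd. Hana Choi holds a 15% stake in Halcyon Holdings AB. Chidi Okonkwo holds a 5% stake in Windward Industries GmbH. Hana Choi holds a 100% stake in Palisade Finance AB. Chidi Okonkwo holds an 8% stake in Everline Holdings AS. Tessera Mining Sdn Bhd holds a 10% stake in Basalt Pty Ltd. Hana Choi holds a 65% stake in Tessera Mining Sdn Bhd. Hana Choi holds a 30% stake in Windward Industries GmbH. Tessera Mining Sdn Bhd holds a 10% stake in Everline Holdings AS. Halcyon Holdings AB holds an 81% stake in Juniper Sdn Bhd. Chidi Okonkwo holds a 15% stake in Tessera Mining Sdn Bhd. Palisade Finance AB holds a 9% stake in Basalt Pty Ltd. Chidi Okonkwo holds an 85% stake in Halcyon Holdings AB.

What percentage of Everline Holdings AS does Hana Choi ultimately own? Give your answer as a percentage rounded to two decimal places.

Hana reaches Everline along 3 paths.
Via Tessera: 65% × 10% = 6.5%.
Via Palisade → Basalt: 100% × 9% × 54% = 4.86%.
Via Tessera → Basalt: 65% × 10% × 54% = 3.51%.
Total: 6.5% + 4.86% + 3.51% = 14.87%.

14.87%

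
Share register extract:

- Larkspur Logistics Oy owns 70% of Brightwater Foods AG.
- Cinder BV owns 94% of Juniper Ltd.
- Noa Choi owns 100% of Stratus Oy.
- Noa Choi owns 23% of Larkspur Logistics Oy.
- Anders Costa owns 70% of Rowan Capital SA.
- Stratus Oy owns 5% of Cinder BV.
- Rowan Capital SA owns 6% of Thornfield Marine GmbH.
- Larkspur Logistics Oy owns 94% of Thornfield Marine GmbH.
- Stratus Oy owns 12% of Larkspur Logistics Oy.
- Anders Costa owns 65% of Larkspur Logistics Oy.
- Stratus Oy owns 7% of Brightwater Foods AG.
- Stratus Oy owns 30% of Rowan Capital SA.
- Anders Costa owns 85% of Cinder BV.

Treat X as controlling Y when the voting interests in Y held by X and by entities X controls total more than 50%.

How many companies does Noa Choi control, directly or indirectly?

Noa holds 100% of Stratus, so Noa controls Stratus.
No other company's threshold is met.
Noa controls 1 company.

1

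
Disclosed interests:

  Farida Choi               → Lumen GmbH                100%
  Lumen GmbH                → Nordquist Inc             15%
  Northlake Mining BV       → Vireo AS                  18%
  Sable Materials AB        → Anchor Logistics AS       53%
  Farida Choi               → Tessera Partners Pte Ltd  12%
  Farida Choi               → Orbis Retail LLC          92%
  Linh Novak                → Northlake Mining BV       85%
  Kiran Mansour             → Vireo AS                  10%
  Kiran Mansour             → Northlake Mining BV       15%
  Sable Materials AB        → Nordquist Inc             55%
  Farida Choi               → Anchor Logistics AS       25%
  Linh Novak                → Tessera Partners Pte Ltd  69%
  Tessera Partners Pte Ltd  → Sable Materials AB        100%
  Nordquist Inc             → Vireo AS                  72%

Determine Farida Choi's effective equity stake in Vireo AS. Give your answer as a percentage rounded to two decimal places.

Farida reaches Vireo along 2 paths.
Via Lumen → Nordquist: 100% × 15% × 72% = 10.8%.
Via Tessera → Sable → Nordquist: 12% × 100% × 55% × 72% = 4.752%.
Total: 10.8% + 4.752% = 15.552%.
Rounded: 15.55%.

15.55%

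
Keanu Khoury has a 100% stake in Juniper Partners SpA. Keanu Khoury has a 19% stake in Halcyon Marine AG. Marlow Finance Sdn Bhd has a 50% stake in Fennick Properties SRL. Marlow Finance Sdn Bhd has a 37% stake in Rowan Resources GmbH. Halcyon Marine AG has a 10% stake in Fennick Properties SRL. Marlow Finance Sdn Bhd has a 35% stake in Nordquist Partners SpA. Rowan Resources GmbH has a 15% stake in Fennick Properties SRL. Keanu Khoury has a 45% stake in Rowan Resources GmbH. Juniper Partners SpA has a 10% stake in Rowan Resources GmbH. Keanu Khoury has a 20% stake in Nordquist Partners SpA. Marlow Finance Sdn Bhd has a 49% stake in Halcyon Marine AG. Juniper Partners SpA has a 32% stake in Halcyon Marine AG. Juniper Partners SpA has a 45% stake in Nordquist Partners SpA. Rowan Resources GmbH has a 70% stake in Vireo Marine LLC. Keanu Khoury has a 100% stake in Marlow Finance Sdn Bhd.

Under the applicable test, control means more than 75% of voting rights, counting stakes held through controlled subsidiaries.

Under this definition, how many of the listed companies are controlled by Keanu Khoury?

5

Keanu holds 100% of Marlow, so Keanu controls Marlow.
Keanu holds 100% of Juniper, so Keanu controls Juniper.
Keanu and Juniper and Marlow together hold 20% + 45% + 35% = 100% of Nordquist, so Keanu controls Nordquist.
Marlow and Juniper and Keanu together hold 37% + 10% + 45% = 92% of Rowan, so Keanu controls Rowan.
Juniper and Keanu and Marlow together hold 32% + 19% + 49% = 100% of Halcyon, so Keanu controls Halcyon.
No other company's threshold is met.
Keanu controls 5 companies.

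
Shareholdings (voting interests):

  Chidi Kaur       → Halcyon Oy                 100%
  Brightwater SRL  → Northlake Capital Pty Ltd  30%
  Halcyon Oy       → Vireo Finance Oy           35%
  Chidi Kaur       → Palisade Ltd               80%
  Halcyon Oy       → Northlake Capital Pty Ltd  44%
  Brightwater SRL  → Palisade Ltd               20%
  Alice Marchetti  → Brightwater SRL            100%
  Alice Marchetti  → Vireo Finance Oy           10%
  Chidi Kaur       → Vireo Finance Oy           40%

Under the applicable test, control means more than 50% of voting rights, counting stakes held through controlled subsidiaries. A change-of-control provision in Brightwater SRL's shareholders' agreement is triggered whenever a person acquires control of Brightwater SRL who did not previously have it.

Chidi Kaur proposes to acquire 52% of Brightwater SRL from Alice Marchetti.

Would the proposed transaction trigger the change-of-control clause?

Yes

The purchase adds only to Chidi's holdings (Alice's stake shrinks), so Chidi is the only person who could newly come to control Brightwater.
Chidi holds 100% of Halcyon, so Chidi controls Halcyon.
Halcyon and Chidi together hold 35% + 40% = 75% of Vireo, so Chidi controls Vireo.
Chidi holds 80% of Palisade, so Chidi controls Palisade.
Neither Chidi nor any entity Chidi controls holds any voting interest in Brightwater.
So before the transaction, Chidi does not control Brightwater.
After the purchase, Chidi holds 52% of Brightwater directly, and Alice's stake falls to 48%.
Chidi holds 52% of Brightwater, so Chidi controls Brightwater.
Chidi did not control Brightwater before and does after, so the clause is triggered.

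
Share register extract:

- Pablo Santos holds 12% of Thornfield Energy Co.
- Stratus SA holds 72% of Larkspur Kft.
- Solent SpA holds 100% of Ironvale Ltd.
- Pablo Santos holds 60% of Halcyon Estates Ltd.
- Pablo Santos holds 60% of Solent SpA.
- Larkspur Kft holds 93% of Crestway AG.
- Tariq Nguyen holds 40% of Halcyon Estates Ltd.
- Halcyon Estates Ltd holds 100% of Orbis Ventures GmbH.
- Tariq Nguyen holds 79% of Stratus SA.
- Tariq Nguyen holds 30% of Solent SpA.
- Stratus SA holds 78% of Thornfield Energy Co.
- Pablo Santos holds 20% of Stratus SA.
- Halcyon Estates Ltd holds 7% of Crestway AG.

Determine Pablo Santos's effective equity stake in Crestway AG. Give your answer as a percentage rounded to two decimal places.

Pablo reaches Crestway along 2 paths.
Via Stratus → Larkspur: 20% × 72% × 93% = 13.392%.
Via Halcyon: 60% × 7% = 4.2%.
Total: 13.392% + 4.2% = 17.592%.
Rounded: 17.59%.

17.59%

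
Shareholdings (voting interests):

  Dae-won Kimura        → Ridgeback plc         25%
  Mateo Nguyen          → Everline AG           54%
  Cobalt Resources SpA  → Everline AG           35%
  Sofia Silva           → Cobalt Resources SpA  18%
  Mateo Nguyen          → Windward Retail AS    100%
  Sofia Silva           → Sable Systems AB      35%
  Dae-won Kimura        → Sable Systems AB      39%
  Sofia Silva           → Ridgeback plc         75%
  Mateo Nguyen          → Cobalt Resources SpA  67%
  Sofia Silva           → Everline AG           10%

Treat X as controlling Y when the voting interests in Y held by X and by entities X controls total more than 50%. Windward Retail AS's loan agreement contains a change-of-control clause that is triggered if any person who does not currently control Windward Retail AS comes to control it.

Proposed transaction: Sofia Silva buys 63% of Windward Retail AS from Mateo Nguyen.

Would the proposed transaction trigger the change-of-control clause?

Yes

The purchase adds only to Sofia's holdings (Mateo's stake shrinks), so Sofia is the only person who could newly come to control Windward.
Sofia holds 75% of Ridgeback, so Sofia controls Ridgeback.
Neither Sofia nor any entity Sofia controls holds any voting interest in Windward.
So before the transaction, Sofia does not control Windward.
After the purchase, Sofia holds 63% of Windward directly, and Mateo's stake falls to 37%.
Sofia holds 63% of Windward, so Sofia controls Windward.
Sofia did not control Windward before and does after, so the clause is triggered.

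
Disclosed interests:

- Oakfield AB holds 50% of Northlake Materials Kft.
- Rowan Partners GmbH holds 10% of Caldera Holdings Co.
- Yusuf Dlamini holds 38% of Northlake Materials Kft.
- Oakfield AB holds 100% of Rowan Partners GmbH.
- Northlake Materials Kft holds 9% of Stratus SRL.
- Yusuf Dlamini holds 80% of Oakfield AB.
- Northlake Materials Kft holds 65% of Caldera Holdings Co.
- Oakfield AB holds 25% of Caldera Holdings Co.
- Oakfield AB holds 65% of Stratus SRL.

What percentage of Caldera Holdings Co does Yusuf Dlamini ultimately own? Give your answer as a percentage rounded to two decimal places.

78.70%

Yusuf reaches Caldera along 4 paths.
Via Oakfield → Rowan: 80% × 100% × 10% = 8%.
Via Northlake: 38% × 65% = 24.7%.
Via Oakfield → Northlake: 80% × 50% × 65% = 26%.
Via Oakfield: 80% × 25% = 20%.
Total: 8% + 24.7% + 26% + 20% = 78.7%.
Rounded: 78.70%.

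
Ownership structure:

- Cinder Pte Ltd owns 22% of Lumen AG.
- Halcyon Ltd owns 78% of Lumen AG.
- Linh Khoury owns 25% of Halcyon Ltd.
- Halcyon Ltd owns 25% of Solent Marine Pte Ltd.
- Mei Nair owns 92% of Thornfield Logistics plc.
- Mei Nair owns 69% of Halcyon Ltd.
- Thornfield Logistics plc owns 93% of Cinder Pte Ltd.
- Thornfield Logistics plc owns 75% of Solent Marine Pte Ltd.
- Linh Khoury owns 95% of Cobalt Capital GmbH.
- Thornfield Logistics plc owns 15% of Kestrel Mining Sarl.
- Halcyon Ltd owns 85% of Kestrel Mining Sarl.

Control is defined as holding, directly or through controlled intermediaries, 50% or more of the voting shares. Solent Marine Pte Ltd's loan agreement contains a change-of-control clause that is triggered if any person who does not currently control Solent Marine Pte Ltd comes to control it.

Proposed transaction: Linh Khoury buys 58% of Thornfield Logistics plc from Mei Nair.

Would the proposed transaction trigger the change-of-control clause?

Yes

The purchase adds only to Linh's holdings (Mei's stake shrinks), so Linh is the only person who could newly come to control Solent.
Linh holds 95% of Cobalt, so Linh controls Cobalt.
Neither Linh nor any entity Linh controls holds any voting interest in Solent.
So before the transaction, Linh does not control Solent.
After the purchase, Linh holds 58% of Thornfield directly, and Mei's stake falls to 34%.
Linh holds 58% of Thornfield, so Linh controls Thornfield.
Thornfield holds 75% of Solent, so Linh controls Solent.
Linh did not control Solent before and does after, so the clause is triggered.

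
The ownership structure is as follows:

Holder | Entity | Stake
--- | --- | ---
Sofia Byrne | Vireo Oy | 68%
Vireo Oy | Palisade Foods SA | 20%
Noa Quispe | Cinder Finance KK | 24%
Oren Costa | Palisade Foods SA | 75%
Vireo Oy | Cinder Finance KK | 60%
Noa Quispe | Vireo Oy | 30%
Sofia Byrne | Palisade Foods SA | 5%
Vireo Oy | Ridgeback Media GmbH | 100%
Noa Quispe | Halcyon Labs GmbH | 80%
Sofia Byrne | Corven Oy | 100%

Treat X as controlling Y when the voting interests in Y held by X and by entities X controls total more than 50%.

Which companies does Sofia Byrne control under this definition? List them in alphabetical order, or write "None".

Cinder Finance KK, Corven Oy, Ridgeback Media GmbH, Vireo Oy

Sofia holds 68% of Vireo, so Sofia controls Vireo.
Vireo holds 100% of Ridgeback, so Sofia controls Ridgeback.
Sofia holds 100% of Corven, so Sofia controls Corven.
Vireo holds 60% of Cinder, so Sofia controls Cinder.
No other company's threshold is met.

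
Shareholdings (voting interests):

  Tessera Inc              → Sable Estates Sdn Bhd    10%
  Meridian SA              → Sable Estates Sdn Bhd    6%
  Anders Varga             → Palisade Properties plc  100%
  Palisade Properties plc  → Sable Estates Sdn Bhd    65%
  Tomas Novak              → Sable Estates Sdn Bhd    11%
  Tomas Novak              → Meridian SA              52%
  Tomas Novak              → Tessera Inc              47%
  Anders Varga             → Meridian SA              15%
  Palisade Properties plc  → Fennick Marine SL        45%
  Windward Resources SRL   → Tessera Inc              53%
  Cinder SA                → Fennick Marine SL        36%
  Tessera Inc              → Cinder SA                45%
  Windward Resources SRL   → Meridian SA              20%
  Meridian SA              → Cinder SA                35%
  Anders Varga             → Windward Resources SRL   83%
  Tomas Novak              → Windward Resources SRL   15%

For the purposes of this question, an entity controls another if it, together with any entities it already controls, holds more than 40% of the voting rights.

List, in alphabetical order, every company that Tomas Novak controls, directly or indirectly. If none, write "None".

Tomas holds 52% of Meridian, so Tomas controls Meridian.
Tomas holds 47% of Tessera, so Tomas controls Tessera.
Tessera and Meridian together hold 45% + 35% = 80% of Cinder, so Tomas controls Cinder.
No other company's threshold is met.

Cinder SA, Meridian SA, Tessera Inc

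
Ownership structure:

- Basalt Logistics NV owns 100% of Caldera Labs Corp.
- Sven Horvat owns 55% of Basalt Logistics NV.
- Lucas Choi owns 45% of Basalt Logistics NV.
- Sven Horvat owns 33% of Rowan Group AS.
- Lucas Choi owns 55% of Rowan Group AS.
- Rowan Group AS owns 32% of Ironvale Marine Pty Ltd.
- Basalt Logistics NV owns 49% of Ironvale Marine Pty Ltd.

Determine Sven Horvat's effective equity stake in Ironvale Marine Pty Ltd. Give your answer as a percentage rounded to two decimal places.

Sven reaches Ironvale along 2 paths.
Via Rowan: 33% × 32% = 10.56%.
Via Basalt: 55% × 49% = 26.95%.
Total: 10.56% + 26.95% = 37.51%.

37.51%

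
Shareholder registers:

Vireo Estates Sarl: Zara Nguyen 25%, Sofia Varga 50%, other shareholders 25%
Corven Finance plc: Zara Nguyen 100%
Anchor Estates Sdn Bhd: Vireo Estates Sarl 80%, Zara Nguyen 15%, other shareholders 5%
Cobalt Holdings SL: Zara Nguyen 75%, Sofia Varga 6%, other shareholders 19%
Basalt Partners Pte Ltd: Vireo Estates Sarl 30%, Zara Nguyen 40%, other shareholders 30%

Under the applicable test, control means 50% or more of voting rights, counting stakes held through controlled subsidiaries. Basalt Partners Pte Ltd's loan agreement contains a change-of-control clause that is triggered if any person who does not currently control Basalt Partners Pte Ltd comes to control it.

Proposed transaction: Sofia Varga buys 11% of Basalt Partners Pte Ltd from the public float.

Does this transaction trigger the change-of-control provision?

No

The purchase changes only Sofia's holdings, so Sofia is the only person who could newly come to control Basalt.
Sofia holds 50% of Vireo, so Sofia controls Vireo.
Vireo holds 80% of Anchor, so Sofia controls Anchor.
In Basalt, Sofia's side holds only 30%, not ≥ 50%.
So before the transaction, Sofia does not control Basalt.
After the purchase, Sofia holds 11% of Basalt directly.
After the transaction, Sofia's side holds 30% + 11% = 41% of Basalt, not ≥ 50%, so Sofia still does not control Basalt.
No new person acquires control, so the clause is not triggered.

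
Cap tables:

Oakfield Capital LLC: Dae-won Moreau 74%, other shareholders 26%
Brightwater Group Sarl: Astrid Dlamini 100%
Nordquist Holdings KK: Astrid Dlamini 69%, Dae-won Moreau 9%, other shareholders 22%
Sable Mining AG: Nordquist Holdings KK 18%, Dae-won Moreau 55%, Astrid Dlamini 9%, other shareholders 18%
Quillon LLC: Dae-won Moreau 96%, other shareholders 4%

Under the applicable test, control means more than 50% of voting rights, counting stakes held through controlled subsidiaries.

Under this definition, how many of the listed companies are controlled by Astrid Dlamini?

Astrid holds 100% of Brightwater, so Astrid controls Brightwater.
Astrid holds 69% of Nordquist, so Astrid controls Nordquist.
No other company's threshold is met.
Astrid controls 2 companies.

2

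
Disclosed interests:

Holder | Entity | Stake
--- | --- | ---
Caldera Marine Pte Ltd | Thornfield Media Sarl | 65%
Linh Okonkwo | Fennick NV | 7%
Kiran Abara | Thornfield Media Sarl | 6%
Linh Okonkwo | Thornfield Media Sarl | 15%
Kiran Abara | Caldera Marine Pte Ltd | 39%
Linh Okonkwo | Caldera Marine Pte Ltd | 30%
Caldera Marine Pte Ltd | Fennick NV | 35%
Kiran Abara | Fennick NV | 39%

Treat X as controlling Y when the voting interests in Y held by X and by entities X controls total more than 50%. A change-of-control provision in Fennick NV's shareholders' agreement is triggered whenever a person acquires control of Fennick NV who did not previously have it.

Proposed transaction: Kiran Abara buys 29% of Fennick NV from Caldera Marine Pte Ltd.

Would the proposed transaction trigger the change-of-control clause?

The purchase adds only to Kiran's holdings (Caldera's stake shrinks), so Kiran is the only person who could newly come to control Fennick.
Kiran's largest direct stake is 39% in Caldera, which does not meet the threshold, so Kiran controls no company.
In Fennick, Kiran's side holds only 39%, not > 50%.
So before the transaction, Kiran does not control Fennick.
After the purchase, Kiran's direct stake in Fennick rises to 39% + 29% = 68%, and Caldera's stake falls to 6%.
Kiran holds 68% of Fennick, so Kiran controls Fennick.
Kiran did not control Fennick before and does after, so the clause is triggered.

Yes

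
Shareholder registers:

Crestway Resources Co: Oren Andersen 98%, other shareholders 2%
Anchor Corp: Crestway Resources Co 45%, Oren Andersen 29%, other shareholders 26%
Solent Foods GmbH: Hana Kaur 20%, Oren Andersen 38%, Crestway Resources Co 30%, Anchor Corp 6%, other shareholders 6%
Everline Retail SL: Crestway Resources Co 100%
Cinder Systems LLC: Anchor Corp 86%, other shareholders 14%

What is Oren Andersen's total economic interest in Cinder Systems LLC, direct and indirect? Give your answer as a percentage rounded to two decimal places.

Oren reaches Cinder along 2 paths.
Via Crestway → Anchor: 98% × 45% × 86% = 37.926%.
Via Anchor: 29% × 86% = 24.94%.
Total: 37.926% + 24.94% = 62.866%.
Rounded: 62.87%.

62.87%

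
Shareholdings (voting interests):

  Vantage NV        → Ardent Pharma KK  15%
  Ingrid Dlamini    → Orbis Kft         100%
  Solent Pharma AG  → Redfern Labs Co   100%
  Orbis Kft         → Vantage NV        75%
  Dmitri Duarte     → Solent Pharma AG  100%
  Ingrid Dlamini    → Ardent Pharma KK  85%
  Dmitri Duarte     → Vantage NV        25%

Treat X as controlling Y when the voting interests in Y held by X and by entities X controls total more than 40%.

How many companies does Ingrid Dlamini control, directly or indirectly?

3

Ingrid holds 100% of Orbis, so Ingrid controls Orbis.
Orbis holds 75% of Vantage, so Ingrid controls Vantage.
Ingrid and Vantage together hold 85% + 15% = 100% of Ardent, so Ingrid controls Ardent.
No other company's threshold is met.
Ingrid controls 3 companies.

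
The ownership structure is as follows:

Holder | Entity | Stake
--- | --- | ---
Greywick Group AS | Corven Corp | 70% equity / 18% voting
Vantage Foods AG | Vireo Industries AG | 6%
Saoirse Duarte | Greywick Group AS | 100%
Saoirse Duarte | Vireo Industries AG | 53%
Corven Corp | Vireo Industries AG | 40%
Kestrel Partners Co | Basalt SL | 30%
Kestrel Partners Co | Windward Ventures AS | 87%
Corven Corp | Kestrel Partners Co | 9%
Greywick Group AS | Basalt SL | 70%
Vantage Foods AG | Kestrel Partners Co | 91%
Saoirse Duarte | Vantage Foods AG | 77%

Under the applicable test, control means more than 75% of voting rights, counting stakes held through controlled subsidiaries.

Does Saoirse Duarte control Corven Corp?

Saoirse holds 100% of Greywick, so Saoirse controls Greywick.
Saoirse holds 77% of Vantage, so Saoirse controls Vantage.
Vantage holds 91% of Kestrel, so Saoirse controls Kestrel.
Kestrel holds 87% of Windward, so Saoirse controls Windward.
Kestrel and Greywick together hold 30% + 70% = 100% of Basalt, so Saoirse controls Basalt.
In Corven, Saoirse's side holds only 18%, not > 75%.
So Saoirse does not control Corven.

No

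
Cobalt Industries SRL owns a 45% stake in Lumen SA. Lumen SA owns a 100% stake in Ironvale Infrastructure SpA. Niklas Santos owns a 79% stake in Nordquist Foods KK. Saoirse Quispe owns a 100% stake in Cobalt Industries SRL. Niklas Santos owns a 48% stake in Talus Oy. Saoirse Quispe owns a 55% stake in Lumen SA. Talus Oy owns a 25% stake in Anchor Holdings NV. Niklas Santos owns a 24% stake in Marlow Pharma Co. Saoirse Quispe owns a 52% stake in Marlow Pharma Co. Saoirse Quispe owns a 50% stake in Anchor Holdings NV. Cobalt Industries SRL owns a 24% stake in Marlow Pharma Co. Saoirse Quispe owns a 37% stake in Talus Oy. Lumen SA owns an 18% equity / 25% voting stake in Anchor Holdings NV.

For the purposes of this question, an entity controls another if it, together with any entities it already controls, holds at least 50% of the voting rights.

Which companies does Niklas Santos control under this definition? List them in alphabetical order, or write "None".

Niklas holds 79% of Nordquist, so Niklas controls Nordquist.
No other company's threshold is met.

Nordquist Foods KK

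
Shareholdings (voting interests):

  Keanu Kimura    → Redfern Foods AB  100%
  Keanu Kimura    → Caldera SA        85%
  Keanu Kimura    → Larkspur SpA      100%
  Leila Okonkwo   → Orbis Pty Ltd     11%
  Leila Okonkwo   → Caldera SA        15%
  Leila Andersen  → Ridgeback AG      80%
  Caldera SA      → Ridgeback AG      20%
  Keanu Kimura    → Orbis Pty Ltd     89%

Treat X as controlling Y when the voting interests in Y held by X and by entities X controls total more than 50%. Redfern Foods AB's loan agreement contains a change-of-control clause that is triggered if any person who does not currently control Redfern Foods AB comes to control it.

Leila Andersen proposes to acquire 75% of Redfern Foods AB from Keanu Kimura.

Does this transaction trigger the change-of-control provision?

The purchase adds only to Leila Andersen's holdings (Keanu's stake shrinks), so Leila Andersen is the only person who could newly come to control Redfern.
Leila Andersen holds 80% of Ridgeback, so Leila Andersen controls Ridgeback.
Neither Leila Andersen nor any entity Leila Andersen controls holds any voting interest in Redfern.
So before the transaction, Leila Andersen does not control Redfern.
After the purchase, Leila Andersen holds 75% of Redfern directly, and Keanu's stake falls to 25%.
Leila Andersen holds 75% of Redfern, so Leila Andersen controls Redfern.
Leila Andersen did not control Redfern before and does after, so the clause is triggered.

Yes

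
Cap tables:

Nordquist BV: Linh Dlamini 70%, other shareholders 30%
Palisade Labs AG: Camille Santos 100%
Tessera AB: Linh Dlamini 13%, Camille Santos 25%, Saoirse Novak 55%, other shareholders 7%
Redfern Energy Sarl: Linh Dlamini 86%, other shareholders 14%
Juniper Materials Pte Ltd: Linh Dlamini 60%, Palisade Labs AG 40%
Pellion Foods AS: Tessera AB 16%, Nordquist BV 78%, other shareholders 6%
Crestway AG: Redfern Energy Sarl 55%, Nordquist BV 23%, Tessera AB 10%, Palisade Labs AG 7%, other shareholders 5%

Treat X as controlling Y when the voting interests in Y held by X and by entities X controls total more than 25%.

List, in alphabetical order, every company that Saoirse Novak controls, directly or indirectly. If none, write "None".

Saoirse holds 55% of Tessera, so Saoirse controls Tessera.
No other company's threshold is met.

Tessera AB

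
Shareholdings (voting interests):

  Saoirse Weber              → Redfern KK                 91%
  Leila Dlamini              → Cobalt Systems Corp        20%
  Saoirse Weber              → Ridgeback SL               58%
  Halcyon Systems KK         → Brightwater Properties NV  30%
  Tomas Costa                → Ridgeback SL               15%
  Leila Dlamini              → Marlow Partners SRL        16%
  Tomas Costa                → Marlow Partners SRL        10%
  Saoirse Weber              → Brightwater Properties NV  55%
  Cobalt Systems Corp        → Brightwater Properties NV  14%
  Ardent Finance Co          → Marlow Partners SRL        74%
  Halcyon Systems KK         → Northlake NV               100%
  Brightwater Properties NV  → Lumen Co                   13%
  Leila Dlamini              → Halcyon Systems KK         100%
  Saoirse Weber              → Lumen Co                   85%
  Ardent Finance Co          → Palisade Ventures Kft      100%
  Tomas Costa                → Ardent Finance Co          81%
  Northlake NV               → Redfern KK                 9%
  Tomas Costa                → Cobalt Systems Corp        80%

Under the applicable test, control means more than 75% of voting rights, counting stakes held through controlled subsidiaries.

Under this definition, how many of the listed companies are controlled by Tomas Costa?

Tomas holds 80% of Cobalt, so Tomas controls Cobalt.
Tomas holds 81% of Ardent, so Tomas controls Ardent.
Ardent holds 100% of Palisade, so Tomas controls Palisade.
Ardent and Tomas together hold 74% + 10% = 84% of Marlow, so Tomas controls Marlow.
No other company's threshold is met.
Tomas controls 4 companies.

4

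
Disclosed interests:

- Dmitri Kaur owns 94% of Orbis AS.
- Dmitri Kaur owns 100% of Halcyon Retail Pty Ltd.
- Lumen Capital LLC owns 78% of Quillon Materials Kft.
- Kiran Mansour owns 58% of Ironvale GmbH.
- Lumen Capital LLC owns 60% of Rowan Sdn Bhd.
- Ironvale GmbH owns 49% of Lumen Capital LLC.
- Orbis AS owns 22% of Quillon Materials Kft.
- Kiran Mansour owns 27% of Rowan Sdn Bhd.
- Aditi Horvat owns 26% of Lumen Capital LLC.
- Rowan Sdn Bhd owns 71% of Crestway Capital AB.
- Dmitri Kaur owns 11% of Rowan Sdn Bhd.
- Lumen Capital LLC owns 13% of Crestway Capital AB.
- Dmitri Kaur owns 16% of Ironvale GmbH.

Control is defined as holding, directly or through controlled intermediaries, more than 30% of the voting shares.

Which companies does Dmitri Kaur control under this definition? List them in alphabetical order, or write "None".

Halcyon Retail Pty Ltd, Orbis AS

Dmitri holds 100% of Halcyon, so Dmitri controls Halcyon.
Dmitri holds 94% of Orbis, so Dmitri controls Orbis.
No other company's threshold is met.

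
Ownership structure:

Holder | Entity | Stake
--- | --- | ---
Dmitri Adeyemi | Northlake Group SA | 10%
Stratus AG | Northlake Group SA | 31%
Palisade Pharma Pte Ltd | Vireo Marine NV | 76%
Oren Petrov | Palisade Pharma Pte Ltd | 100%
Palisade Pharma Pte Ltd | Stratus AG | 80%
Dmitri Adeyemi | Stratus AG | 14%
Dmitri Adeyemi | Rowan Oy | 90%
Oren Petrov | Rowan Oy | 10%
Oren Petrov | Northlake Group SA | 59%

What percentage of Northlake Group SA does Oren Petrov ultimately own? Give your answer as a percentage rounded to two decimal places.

83.80%

Oren reaches Northlake along 2 paths.
Direct stake: 59% = 59%.
Via Palisade → Stratus: 100% × 80% × 31% = 24.8%.
Total: 59% + 24.8% = 83.8%.
Rounded: 83.80%.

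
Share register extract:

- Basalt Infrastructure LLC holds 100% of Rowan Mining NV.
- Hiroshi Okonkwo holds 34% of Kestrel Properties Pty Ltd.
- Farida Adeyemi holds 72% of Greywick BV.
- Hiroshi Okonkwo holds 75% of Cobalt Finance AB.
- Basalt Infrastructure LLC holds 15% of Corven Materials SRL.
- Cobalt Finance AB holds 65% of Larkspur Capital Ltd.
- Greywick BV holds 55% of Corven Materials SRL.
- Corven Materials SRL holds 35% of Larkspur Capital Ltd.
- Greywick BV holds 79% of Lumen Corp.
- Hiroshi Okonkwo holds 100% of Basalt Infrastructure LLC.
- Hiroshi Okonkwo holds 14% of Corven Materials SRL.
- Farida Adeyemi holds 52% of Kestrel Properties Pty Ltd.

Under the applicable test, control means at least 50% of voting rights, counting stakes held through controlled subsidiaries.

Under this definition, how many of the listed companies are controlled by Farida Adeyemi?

Farida holds 72% of Greywick, so Farida controls Greywick.
Greywick holds 79% of Lumen, so Farida controls Lumen.
Greywick holds 55% of Corven, so Farida controls Corven.
Farida holds 52% of Kestrel, so Farida controls Kestrel.
No other company's threshold is met.
Farida controls 4 companies.

4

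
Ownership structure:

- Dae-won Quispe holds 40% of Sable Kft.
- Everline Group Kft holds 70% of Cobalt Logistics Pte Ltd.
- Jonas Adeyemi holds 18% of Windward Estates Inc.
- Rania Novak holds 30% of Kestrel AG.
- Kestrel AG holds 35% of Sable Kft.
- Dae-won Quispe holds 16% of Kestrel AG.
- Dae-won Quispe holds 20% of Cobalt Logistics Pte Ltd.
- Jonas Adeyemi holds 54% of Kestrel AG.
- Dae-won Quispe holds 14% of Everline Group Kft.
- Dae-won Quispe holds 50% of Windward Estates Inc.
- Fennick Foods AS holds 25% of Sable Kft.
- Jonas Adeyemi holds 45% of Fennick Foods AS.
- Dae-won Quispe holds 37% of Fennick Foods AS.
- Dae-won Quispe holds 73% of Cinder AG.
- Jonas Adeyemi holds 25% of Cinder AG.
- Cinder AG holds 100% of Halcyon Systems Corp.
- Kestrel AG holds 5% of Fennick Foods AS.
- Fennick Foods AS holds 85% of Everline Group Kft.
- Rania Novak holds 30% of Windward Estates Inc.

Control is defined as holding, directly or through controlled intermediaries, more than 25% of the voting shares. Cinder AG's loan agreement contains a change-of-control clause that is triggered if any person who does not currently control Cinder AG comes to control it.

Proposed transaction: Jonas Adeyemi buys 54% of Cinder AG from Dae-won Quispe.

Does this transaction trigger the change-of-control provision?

The purchase adds only to Jonas's holdings (Dae-won's stake shrinks), so Jonas is the only person who could newly come to control Cinder.
Jonas holds 54% of Kestrel, so Jonas controls Kestrel.
Jonas and Kestrel together hold 45% + 5% = 50% of Fennick, so Jonas controls Fennick.
Kestrel and Fennick together hold 35% + 25% = 60% of Sable, so Jonas controls Sable.
Fennick holds 85% of Everline, so Jonas controls Everline.
Everline holds 70% of Cobalt, so Jonas controls Cobalt.
In Cinder, Jonas's side holds only 25%, not > 25%.
So before the transaction, Jonas does not control Cinder.
After the purchase, Jonas's direct stake in Cinder rises to 25% + 54% = 79%, and Dae-won's stake falls to 19%.
Jonas holds 79% of Cinder, so Jonas controls Cinder.
Jonas did not control Cinder before and does after, so the clause is triggered.

Yes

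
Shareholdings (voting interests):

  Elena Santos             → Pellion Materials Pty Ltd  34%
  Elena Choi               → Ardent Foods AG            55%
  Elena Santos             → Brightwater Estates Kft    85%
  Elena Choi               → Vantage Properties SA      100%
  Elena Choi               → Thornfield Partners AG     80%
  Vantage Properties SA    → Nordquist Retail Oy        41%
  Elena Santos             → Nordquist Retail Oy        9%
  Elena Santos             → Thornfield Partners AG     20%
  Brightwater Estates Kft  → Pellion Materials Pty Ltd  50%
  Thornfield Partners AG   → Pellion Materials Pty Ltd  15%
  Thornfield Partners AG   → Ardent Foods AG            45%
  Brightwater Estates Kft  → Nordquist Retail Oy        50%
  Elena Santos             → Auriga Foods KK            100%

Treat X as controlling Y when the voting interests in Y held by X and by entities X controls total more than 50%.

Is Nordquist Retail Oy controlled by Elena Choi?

Elena Choi holds 80% of Thornfield, so Elena Choi controls Thornfield.
Elena Choi and Thornfield together hold 55% + 45% = 100% of Ardent, so Elena Choi controls Ardent.
Elena Choi holds 100% of Vantage, so Elena Choi controls Vantage.
In Nordquist, Elena Choi's side holds only 41%, not > 50%.
So Elena Choi does not control Nordquist.

No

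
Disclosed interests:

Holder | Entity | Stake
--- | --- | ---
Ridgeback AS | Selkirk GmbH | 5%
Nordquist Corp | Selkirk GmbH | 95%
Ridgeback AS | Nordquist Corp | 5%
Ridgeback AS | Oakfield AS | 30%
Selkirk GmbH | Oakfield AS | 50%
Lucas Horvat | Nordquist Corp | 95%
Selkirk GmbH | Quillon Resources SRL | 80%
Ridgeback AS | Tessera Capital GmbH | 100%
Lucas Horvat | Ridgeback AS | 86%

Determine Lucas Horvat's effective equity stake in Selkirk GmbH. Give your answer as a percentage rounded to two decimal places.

Lucas reaches Selkirk along 3 paths.
Via Ridgeback: 86% × 5% = 4.3%.
Via Ridgeback → Nordquist: 86% × 5% × 95% = 4.085%.
Via Nordquist: 95% × 95% = 90.25%.
Total: 4.3% + 4.085% + 90.25% = 98.635%.
Rounded: 98.64%.

98.64%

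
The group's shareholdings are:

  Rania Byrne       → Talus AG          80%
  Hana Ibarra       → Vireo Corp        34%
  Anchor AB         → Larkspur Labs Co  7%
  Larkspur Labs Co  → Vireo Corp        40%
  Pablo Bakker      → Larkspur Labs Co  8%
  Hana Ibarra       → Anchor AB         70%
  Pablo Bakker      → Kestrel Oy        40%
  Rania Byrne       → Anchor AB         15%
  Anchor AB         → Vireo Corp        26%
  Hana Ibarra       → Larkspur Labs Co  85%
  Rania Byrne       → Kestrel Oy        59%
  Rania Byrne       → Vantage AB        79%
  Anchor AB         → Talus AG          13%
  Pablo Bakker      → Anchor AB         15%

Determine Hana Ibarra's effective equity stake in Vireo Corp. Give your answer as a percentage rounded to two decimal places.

88.16%

Hana reaches Vireo along 4 paths.
Direct stake: 34% = 34%.
Via Anchor: 70% × 26% = 18.2%.
Via Anchor → Larkspur: 70% × 7% × 40% = 1.96%.
Via Larkspur: 85% × 40% = 34%.
Total: 34% + 18.2% + 1.96% + 34% = 88.16%.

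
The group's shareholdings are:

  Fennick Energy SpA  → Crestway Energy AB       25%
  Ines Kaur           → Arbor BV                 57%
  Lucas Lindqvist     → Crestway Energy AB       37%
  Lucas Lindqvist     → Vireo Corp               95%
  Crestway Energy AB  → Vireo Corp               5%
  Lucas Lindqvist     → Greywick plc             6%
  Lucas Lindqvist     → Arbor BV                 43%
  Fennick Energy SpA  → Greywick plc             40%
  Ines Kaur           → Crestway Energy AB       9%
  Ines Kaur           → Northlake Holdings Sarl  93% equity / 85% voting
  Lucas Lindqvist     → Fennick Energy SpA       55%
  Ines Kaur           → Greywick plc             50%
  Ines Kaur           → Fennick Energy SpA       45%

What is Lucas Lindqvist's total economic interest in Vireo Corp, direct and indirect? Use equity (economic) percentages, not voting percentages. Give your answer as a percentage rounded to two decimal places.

Lucas reaches Vireo along 3 paths.
Direct stake: 95% = 95%.
Via Crestway: 37% × 5% = 1.85%.
Via Fennick → Crestway: 55% × 25% × 5% = 0.6875%.
Total: 95% + 1.85% + 0.6875% = 97.5375%.
Rounded: 97.54%.

97.54%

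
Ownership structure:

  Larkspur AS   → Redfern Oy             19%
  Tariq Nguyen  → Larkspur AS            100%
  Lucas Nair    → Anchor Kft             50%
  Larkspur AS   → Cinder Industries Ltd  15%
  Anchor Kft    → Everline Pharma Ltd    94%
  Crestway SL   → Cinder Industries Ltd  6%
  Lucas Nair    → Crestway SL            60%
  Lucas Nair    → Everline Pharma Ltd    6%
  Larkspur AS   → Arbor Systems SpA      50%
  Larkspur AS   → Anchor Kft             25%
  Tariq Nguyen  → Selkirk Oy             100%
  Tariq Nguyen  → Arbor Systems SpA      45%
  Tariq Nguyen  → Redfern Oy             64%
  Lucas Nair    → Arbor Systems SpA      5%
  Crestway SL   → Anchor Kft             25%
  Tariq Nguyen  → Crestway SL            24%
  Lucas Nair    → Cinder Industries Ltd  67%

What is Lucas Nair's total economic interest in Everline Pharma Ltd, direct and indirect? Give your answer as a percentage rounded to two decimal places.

Lucas reaches Everline along 3 paths.
Via Crestway → Anchor: 60% × 25% × 94% = 14.1%.
Via Anchor: 50% × 94% = 47%.
Direct stake: 6% = 6%.
Total: 14.1% + 47% + 6% = 67.1%.
Rounded: 67.10%.

67.10%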